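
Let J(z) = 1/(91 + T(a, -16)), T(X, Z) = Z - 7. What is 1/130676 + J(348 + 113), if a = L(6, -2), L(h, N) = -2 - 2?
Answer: 16343/1110746 ≈ 0.014714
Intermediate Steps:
L(h, N) = -4
a = -4
T(X, Z) = -7 + Z
J(z) = 1/68 (J(z) = 1/(91 + (-7 - 16)) = 1/(91 - 23) = 1/68)
1/130676 + J(348 + 113) = 1/130676 + 1/68 = 16343/1110746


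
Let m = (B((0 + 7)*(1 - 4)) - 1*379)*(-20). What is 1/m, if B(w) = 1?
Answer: 1/7560 ≈ 0.00013228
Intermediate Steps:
m = 7560 (m = (1 - 1*379)*(-20) = (1 - 379)*(-20) = -378*(-20) = 7560)
1/m = 1/7560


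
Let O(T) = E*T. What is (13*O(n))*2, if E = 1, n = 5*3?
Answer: 390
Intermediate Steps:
n = 15
O(T) = T (O(T) = 1*T = T)
(13*O(n))*2 = (13*15)*2 = 195*2 = 390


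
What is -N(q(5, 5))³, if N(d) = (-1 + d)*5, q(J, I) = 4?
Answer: -3375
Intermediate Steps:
N(d) = -5 + 5*d
-N(q(5, 5))³ = -(-5 + 5*4)³ = -(-5 + 20)³ = -1*15³ = -1*3375 = -3375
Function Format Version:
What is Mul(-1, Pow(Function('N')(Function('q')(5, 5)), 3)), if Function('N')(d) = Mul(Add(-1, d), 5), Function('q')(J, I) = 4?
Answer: -3375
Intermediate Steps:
Function('N')(d) = Add(-5, Mul(5, d))
Mul(-1, Pow(Function('N')(Function('q')(5, 5)), 3)) = Mul(-1, Pow(Add(-5, Mul(5, 4)), 3)) = Mul(-1, Pow(Add(-5, 20), 3)) = Mul(-1, Pow(15, 3)) = Mul(-1, 3375) = -3375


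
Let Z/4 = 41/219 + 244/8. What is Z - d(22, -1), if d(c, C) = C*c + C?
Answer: 31919/219 ≈ 145.75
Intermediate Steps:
d(c, C) = C + C*c
Z = 26882/219 (Z = 4*(41/219 + 244/8) = 4*(41*(1/219) + 244*(1/8)) = 4*(41/219 + 61/2) = 4*(13441/438) = 26882/219 ≈ 122.75)
Z - d(22, -1) = 26882/219 - (-1)*(1 + 22) = 26882/219 - (-1)*23 = 26882/219 - 1*(-23) = 26882/219 + 23 = 31919/219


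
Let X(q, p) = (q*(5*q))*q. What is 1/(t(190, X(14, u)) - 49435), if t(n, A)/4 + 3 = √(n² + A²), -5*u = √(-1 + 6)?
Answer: 49447/567386191 + 40*√1882745/567386191 ≈ 0.00018388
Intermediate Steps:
u = -√5/5 (u = -√(-1 + 6)/5 = -√5/5 ≈ -0.44721)
X(q, p) = 5*q³ (X(q, p) = (5*q²)*q = 5*q³)
t(n, A) = -12 + 4*√(A² + n²) (t(n, A) = -12 + 4*√(n² + A²) = -12 + 4*√(A² + n²))
1/(t(190, X(14, u)) - 49435) = 1/((-12 + 4*√((5*14³)² + 190²)) - 49435) = 1/((-12 + 4*√((5*2744)² + 36100)) - 49435) = 1/((-12 + 4*√(13720² + 36100)) - 49435) = 1/((-12 + 4*√(188238400 + 36100)) - 49435) = 1/((-12 + 4*√188274500) - 49435) = 1/((-12 + 4*(10*√1882745)) - 49435) = 1/((-12 + 40*√1882745) - 49435) = 1/(-49447 + 40*√1882745)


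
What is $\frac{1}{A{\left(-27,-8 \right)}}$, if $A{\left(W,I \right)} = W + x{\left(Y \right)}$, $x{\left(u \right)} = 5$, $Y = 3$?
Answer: $- \frac{1}{22} \approx -0.045455$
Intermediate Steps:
$A{\left(W,I \right)} = 5 + W$ ($A{\left(W,I \right)} = W + 5 = 5 + W$)
$\frac{1}{A{\left(-27,-8 \right)}} = \frac{1}{5 - 27} = \frac{1}{-22} = - \frac{1}{22}$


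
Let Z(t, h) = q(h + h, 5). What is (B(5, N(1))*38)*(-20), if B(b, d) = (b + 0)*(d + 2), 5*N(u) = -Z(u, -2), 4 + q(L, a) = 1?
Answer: -9880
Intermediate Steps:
q(L, a) = -3 (q(L, a) = -4 + 1 = -3)
Z(t, h) = -3
N(u) = 3/5 (N(u) = (-1*(-3))/5 = (1/5)*3 = 3/5)
B(b, d) = b*(2 + d)
(B(5, N(1))*38)*(-20) = ((5*(2 + 3/5))*38)*(-20) = ((5*(13/5))*38)*(-20) = (13*38)*(-20) = 494*(-20) = -9880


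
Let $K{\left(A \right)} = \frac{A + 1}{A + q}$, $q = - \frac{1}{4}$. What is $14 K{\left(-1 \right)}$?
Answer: $0$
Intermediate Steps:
$q = - \frac{1}{4}$ ($q = \left(-1\right) \frac{1}{4} = - \frac{1}{4} \approx -0.25$)
$K{\left(A \right)} = \frac{1 + A}{- \frac{1}{4} + A}$ ($K{\left(A \right)} = \frac{A + 1}{A - \frac{1}{4}} = \frac{1 + A}{- \frac{1}{4} + A}$)
$14 K{\left(-1 \right)} = 14 \frac{4 \left(1 - 1\right)}{-1 + 4 \left(-1\right)} = 14 \cdot 4 \frac{1}{-1 - 4} \cdot 0 = 14 \cdot 4 \frac{1}{-5} \cdot 0 = 14 \cdot 4 \left(- \frac{1}{5}\right) 0 = 14 \cdot 0 = 0$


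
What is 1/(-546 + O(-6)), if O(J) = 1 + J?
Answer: -1/551 ≈ -0.0018149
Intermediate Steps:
1/(-546 + O(-6)) = 1/(-546 + (1 - 6)) = 1/(-546 - 5) = 1/(-551) = -1/551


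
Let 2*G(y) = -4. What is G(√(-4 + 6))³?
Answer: -8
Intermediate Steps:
G(y) = -2 (G(y) = (½)*(-4) = -2)
G(√(-4 + 6))³ = (-2)³ = -8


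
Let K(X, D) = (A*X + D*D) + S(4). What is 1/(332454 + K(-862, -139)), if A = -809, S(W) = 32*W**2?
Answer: 1/1049645 ≈ 9.5270e-7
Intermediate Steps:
K(X, D) = 512 + D**2 - 809*X (K(X, D) = (-809*X + D*D) + 32*4**2 = (-809*X + D**2) + 32*16 = (D**2 - 809*X) + 512 = 512 + D**2 - 809*X)
1/(332454 + K(-862, -139)) = 1/(332454 + (512 + (-139)**2 - 809*(-862))) = 1/(332454 + (512 + 19321 + 697358)) = 1/(332454 + 717191) = 1/1049645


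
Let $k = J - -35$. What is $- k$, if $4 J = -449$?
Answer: $\frac{309}{4} \approx 77.25$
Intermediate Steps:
$J = - \frac{449}{4}$ ($J = \frac{1}{4} \left(-449\right) = - \frac{449}{4} \approx -112.25$)
$k = - \frac{309}{4}$ ($k = - \frac{449}{4} - -35 = - \frac{449}{4} + 35 = - \frac{309}{4} \approx -77.25$)
$- k = \left(-1\right) \left(- \frac{309}{4}\right) = \frac{309}{4}$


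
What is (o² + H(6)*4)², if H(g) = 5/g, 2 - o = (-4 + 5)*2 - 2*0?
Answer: 100/9 ≈ 11.111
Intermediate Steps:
o = 0 (o = 2 - ((-4 + 5)*2 - 2*0) = 2 - (1*2 + 0) = 2 - (2 + 0) = 2 - 1*2 = 2 - 2 = 0)
(o² + H(6)*4)² = (0² + (5/6)*4)² = (0 + (5*(⅙))*4)² = (0 + (⅚)*4)² = (0 + 10/3)² = (10/3)² = 100/9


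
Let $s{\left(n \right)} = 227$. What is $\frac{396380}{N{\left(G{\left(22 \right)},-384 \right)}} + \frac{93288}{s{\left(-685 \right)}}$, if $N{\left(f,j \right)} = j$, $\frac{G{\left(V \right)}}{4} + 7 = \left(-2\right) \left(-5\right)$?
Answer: $- \frac{13538917}{21792} \approx -621.28$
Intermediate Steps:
$G{\left(V \right)} = 12$ ($G{\left(V \right)} = -28 + 4 \left(\left(-2\right) \left(-5\right)\right) = -28 + 4 \cdot 10 = -28 + 40 = 12$)
$\frac{396380}{N{\left(G{\left(22 \right)},-384 \right)}} + \frac{93288}{s{\left(-685 \right)}} = \frac{396380}{-384} + \frac{93288}{227} = 396380 \left(- \frac{1}{384}\right) + 93288 \cdot \frac{1}{227} = - \frac{99095}{96} + \frac{93288}{227} = - \frac{13538917}{21792}$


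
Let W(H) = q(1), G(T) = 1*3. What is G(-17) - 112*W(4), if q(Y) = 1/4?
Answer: -25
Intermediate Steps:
q(Y) = ¼
G(T) = 3
W(H) = ¼
G(-17) - 112*W(4) = 3 - 112*¼ = 3 - 28 = -25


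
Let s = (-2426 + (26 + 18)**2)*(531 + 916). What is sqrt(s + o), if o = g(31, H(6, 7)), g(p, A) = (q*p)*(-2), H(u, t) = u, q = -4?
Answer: I*sqrt(708782) ≈ 841.89*I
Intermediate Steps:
g(p, A) = 8*p (g(p, A) = -4*p*(-2) = 8*p)
s = -709030 (s = (-2426 + 44**2)*1447 = (-2426 + 1936)*1447 = -490*1447 = -709030)
o = 248 (o = 8*31 = 248)
sqrt(s + o) = sqrt(-709030 + 248) = sqrt(-708782) = I*sqrt(708782)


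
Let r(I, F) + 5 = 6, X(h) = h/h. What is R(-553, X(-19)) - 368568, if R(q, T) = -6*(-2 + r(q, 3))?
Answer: -368562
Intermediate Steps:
X(h) = 1
r(I, F) = 1 (r(I, F) = -5 + 6 = 1)
R(q, T) = 6 (R(q, T) = -6*(-2 + 1) = -6*(-1) = 6)
R(-553, X(-19)) - 368568 = 6 - 368568 = -368562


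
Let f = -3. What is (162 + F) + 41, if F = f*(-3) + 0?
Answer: 212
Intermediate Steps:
F = 9 (F = -3*(-3) + 0 = 9 + 0 = 9)
(162 + F) + 41 = (162 + 9) + 41 = 171 + 41 = 212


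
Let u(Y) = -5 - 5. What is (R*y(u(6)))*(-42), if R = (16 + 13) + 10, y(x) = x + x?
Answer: 32760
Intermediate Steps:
u(Y) = -10
y(x) = 2*x
R = 39 (R = 29 + 10 = 39)
(R*y(u(6)))*(-42) = (39*(2*(-10)))*(-42) = (39*(-20))*(-42) = -780*(-42) = 32760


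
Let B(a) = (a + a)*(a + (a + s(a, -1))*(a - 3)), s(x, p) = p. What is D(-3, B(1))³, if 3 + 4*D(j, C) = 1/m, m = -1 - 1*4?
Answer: -64/125 ≈ -0.51200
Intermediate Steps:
m = -5 (m = -1 - 4 = -5)
B(a) = 2*a*(a + (-1 + a)*(-3 + a)) (B(a) = (a + a)*(a + (a - 1)*(a - 3)) = (2*a)*(a + (-1 + a)*(-3 + a)) = 2*a*(a + (-1 + a)*(-3 + a)))
D(j, C) = -⅘ (D(j, C) = -¾ + (¼)/(-5) = -¾ + (¼)*(-⅕) = -¾ - 1/20 = -⅘)
D(-3, B(1))³ = (-⅘)³ = -64/125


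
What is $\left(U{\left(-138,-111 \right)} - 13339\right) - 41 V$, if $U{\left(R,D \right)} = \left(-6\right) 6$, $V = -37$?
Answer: $-11858$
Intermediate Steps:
$U{\left(R,D \right)} = -36$
$\left(U{\left(-138,-111 \right)} - 13339\right) - 41 V = \left(-36 - 13339\right) - -1517 = -13375 + 1517 = -11858$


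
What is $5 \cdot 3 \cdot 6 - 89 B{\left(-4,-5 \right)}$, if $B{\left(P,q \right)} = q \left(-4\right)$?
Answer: $-1690$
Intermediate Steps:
$B{\left(P,q \right)} = - 4 q$
$5 \cdot 3 \cdot 6 - 89 B{\left(-4,-5 \right)} = 5 \cdot 3 \cdot 6 - 89 \left(\left(-4\right) \left(-5\right)\right) = 15 \cdot 6 - 1780 = 90 - 1780 = -1690$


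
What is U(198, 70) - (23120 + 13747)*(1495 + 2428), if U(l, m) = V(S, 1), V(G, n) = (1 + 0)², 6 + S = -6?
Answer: -144629240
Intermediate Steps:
S = -12 (S = -6 - 6 = -12)
V(G, n) = 1 (V(G, n) = 1² = 1)
U(l, m) = 1
U(198, 70) - (23120 + 13747)*(1495 + 2428) = 1 - (23120 + 13747)*(1495 + 2428) = 1 - 36867*3923 = 1 - 1*144629241 = 1 - 144629241 = -144629240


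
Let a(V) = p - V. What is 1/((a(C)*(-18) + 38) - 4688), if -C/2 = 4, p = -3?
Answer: -1/4740 ≈ -0.00021097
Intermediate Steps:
C = -8 (C = -2*4 = -8)
a(V) = -3 - V
1/((a(C)*(-18) + 38) - 4688) = 1/(((-3 - 1*(-8))*(-18) + 38) - 4688) = 1/(((-3 + 8)*(-18) + 38) - 4688) = 1/((5*(-18) + 38) - 4688) = 1/((-90 + 38) - 4688) = 1/(-52 - 4688) = 1/(-4740) = -1/4740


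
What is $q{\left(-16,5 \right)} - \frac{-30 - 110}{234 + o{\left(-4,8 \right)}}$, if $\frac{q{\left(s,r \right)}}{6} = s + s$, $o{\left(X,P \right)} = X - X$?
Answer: $- \frac{22394}{117} \approx -191.4$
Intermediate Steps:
$o{\left(X,P \right)} = 0$
$q{\left(s,r \right)} = 12 s$ ($q{\left(s,r \right)} = 6 \left(s + s\right) = 6 \cdot 2 s = 12 s$)
$q{\left(-16,5 \right)} - \frac{-30 - 110}{234 + o{\left(-4,8 \right)}} = 12 \left(-16\right) - \frac{-30 - 110}{234 + 0} = -192 - - \frac{140}{234} = -192 - \left(-140\right) \frac{1}{234} = -192 - - \frac{70}{117} = -192 + \frac{70}{117} = - \frac{22394}{117}$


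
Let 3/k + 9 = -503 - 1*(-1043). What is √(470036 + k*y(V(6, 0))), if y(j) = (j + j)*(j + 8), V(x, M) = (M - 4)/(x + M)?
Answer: 2*√33132951255/531 ≈ 685.59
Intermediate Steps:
V(x, M) = (-4 + M)/(M + x)
y(j) = 2*j*(8 + j) (y(j) = (2*j)*(8 + j) = 2*j*(8 + j))
k = 1/177 (k = 3/(-9 + (-503 - 1*(-1043))) = 3/(-9 + (-503 + 1043)) = 3/(-9 + 540) = 3/531 = 3*(1/531) = 1/177 ≈ 0.0056497)
√(470036 + k*y(V(6, 0))) = √(470036 + (2*((-4 + 0)/(0 + 6))*(8 + (-4 + 0)/(0 + 6)))/177) = √(470036 + (2*(-4/6)*(8 - 4/6))/177) = √(470036 + (2*((⅙)*(-4))*(8 + (⅙)*(-4)))/177) = √(470036 + (2*(-⅔)*(8 - ⅔))/177) = √(470036 + (2*(-⅔)*(22/3))/177) = √(470036 + (1/177)*(-88/9)) = √(470036 - 88/1593) = √(748767260/1593) = 2*√33132951255/531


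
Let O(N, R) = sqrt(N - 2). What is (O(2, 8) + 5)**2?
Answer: 25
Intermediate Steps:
O(N, R) = sqrt(-2 + N)
(O(2, 8) + 5)**2 = (sqrt(-2 + 2) + 5)**2 = (sqrt(0) + 5)**2 = (0 + 5)**2 = 5**2 = 25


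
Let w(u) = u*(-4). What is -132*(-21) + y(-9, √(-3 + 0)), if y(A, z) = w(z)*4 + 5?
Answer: 2777 - 16*I*√3 ≈ 2777.0 - 27.713*I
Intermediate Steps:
w(u) = -4*u
y(A, z) = 5 - 16*z (y(A, z) = -4*z*4 + 5 = -16*z + 5 = 5 - 16*z)
-132*(-21) + y(-9, √(-3 + 0)) = -132*(-21) + (5 - 16*√(-3 + 0)) = 2772 + (5 - 16*I*√3) = 2777 - 16*I*√3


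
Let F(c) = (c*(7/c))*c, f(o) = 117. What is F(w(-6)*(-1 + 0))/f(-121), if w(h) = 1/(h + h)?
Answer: 7/1404 ≈ 0.0049858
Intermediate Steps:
w(h) = 1/(2*h)
F(c) = 7*c
F(w(-6)*(-1 + 0))/f(-121) = (7*(((1/2)/(-6))*(-1 + 0)))/117 = (7*(((1/2)*(-1/6))*(-1)))*(1/117) = (7*(-1/12*(-1)))*(1/117) = (7*(1/12))*(1/117) = (7/12)*(1/117) = 7/1404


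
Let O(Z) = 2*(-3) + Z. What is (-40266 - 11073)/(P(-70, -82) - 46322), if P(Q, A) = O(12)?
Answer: 51339/46316 ≈ 1.1084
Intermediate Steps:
O(Z) = -6 + Z
P(Q, A) = 6 (P(Q, A) = -6 + 12 = 6)
(-40266 - 11073)/(P(-70, -82) - 46322) = (-40266 - 11073)/(6 - 46322) = -51339/(-46316) = -51339*(-1/46316) = 51339/46316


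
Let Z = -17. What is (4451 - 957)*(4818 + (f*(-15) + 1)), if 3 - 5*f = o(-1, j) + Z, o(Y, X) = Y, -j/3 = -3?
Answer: 16617464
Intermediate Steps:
j = 9 (j = -3*(-3) = 9)
f = 21/5 (f = ⅗ - (-1 - 17)/5 = ⅗ - ⅕*(-18) = ⅗ + 18/5 = 21/5 ≈ 4.2000)
(4451 - 957)*(4818 + (f*(-15) + 1)) = (4451 - 957)*(4818 + ((21/5)*(-15) + 1)) = 3494*(4818 + (-63 + 1)) = 3494*(4818 - 62) = 3494*4756 = 16617464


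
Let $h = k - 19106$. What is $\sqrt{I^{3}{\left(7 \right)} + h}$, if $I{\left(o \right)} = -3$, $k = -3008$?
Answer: $i \sqrt{22141} \approx 148.8 i$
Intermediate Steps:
$h = -22114$ ($h = -3008 - 19106 = -22114$)
$\sqrt{I^{3}{\left(7 \right)} + h} = \sqrt{\left(-3\right)^{3} - 22114} = \sqrt{-27 - 22114} = \sqrt{-22141} = i \sqrt{22141}$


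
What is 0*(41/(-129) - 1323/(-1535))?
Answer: 0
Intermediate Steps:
0*(41/(-129) - 1323/(-1535)) = 0*(41*(-1/129) - 1323*(-1/1535)) = 0*(-41/129 + 1323/1535) = 0*(107732/198015) = 0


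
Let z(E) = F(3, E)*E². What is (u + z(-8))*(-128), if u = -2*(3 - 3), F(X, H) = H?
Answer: 65536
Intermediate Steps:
u = 0 (u = -2*0 = 0)
z(E) = E³ (z(E) = E*E² = E³)
(u + z(-8))*(-128) = (0 + (-8)³)*(-128) = (0 - 512)*(-128) = -512*(-128) = 65536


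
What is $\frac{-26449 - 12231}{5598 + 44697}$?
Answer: $- \frac{7736}{10059} \approx -0.76906$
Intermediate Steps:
$\frac{-26449 - 12231}{5598 + 44697} = - \frac{38680}{50295} = \left(-38680\right) \frac{1}{50295} = - \frac{7736}{10059}$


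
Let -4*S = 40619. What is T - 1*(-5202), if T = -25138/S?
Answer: 211400590/40619 ≈ 5204.5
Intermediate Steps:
S = -40619/4 (S = -¼*40619 = -40619/4 ≈ -10155.)
T = 100552/40619 (T = -25138/(-40619/4) = -25138*(-4/40619) = 100552/40619 ≈ 2.4755)
T - 1*(-5202) = 100552/40619 - 1*(-5202) = 100552/40619 + 5202 = 211400590/40619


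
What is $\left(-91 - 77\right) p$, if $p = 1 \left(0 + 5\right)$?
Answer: $-840$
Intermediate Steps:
$p = 5$ ($p = 1 \cdot 5 = 5$)
$\left(-91 - 77\right) p = \left(-91 - 77\right) 5 = \left(-168\right) 5 = -840$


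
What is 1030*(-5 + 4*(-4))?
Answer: -21630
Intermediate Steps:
1030*(-5 + 4*(-4)) = 1030*(-5 - 16) = 1030*(-21) = -21630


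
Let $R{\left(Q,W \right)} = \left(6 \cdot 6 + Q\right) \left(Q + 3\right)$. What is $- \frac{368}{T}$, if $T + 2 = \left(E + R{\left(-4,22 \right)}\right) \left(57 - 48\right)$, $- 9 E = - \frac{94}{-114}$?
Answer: $\frac{20976}{16577} \approx 1.2654$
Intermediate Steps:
$R{\left(Q,W \right)} = \left(3 + Q\right) \left(36 + Q\right)$ ($R{\left(Q,W \right)} = \left(36 + Q\right) \left(3 + Q\right) = \left(3 + Q\right) \left(36 + Q\right)$)
$E = - \frac{47}{513}$ ($E = - \frac{\left(-94\right) \frac{1}{-114}}{9} = - \frac{\left(-94\right) \left(- \frac{1}{114}\right)}{9} = \left(- \frac{1}{9}\right) \frac{47}{57} = - \frac{47}{513} \approx -0.091618$)
$T = - \frac{16577}{57}$ ($T = -2 + \left(- \frac{47}{513} + \left(108 + \left(-4\right)^{2} + 39 \left(-4\right)\right)\right) \left(57 - 48\right) = -2 + \left(- \frac{47}{513} + \left(108 + 16 - 156\right)\right) 9 = -2 + \left(- \frac{47}{513} - 32\right) 9 = -2 - \frac{16463}{57} = - \frac{16577}{57} \approx -290.82$)
$- \frac{368}{T} = - \frac{368}{- \frac{16577}{57}} = \left(-368\right) \left(- \frac{57}{16577}\right) = \frac{20976}{16577}$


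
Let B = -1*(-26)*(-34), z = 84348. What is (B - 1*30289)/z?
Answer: -10391/28116 ≈ -0.36958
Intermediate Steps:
B = -884 (B = 26*(-34) = -884)
(B - 1*30289)/z = (-884 - 1*30289)/84348 = (-884 - 30289)*(1/84348) = -31173*1/84348 = -10391/28116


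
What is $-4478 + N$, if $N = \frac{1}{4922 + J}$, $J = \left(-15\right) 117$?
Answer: $- \frac{14181825}{3167} \approx -4478.0$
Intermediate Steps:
$J = -1755$
$N = \frac{1}{3167}$ ($N = \frac{1}{4922 - 1755} = \frac{1}{3167} \approx 0.00031576$)
$-4478 + N = -4478 + \frac{1}{3167} = - \frac{14181825}{3167}$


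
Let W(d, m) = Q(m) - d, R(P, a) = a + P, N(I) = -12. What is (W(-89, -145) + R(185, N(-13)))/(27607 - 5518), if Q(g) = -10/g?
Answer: 7600/640581 ≈ 0.011864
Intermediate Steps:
R(P, a) = P + a
W(d, m) = -d - 10/m (W(d, m) = -10/m - d = -d - 10/m)
(W(-89, -145) + R(185, N(-13)))/(27607 - 5518) = ((-1*(-89) - 10/(-145)) + (185 - 12))/(27607 - 5518) = ((89 - 10*(-1/145)) + 173)/22089 = ((89 + 2/29) + 173)*(1/22089) = (2583/29 + 173)*(1/22089) = (7600/29)*(1/22089) = 7600/640581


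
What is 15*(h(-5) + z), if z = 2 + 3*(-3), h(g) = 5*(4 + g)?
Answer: -180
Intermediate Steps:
h(g) = 20 + 5*g
z = -7 (z = 2 - 9 = -7)
15*(h(-5) + z) = 15*((20 + 5*(-5)) - 7) = 15*((20 - 25) - 7) = 15*(-5 - 7) = 15*(-12) = -180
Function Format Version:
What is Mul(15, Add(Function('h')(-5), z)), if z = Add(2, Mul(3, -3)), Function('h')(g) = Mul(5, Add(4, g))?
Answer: -180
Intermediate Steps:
Function('h')(g) = Add(20, Mul(5, g))
z = -7 (z = Add(2, -9) = -7)
Mul(15, Add(Function('h')(-5), z)) = Mul(15, Add(Add(20, Mul(5, -5)), -7)) = Mul(15, Add(Add(20, -25), -7)) = Mul(15, Add(-5, -7)) = Mul(15, -12) = -180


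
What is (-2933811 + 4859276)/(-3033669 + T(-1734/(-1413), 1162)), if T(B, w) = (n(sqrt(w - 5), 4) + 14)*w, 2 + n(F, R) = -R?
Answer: -1925465/3024373 ≈ -0.63665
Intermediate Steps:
n(F, R) = -2 - R
T(B, w) = 8*w (T(B, w) = ((-2 - 1*4) + 14)*w = ((-2 - 4) + 14)*w = (-6 + 14)*w = 8*w)
(-2933811 + 4859276)/(-3033669 + T(-1734/(-1413), 1162)) = (-2933811 + 4859276)/(-3033669 + 8*1162) = 1925465/(-3033669 + 9296) = 1925465/(-3024373) = 1925465*(-1/3024373) = -1925465/3024373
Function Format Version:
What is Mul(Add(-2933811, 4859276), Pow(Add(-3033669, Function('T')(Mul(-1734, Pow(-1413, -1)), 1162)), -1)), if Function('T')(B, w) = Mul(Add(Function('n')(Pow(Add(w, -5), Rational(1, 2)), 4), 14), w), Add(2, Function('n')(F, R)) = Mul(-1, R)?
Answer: Rational(-1925465, 3024373) ≈ -0.63665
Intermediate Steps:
Function('n')(F, R) = Add(-2, Mul(-1, R))
Function('T')(B, w) = Mul(8, w) (Function('T')(B, w) = Mul(Add(Add(-2, Mul(-1, 4)), 14), w) = Mul(Add(Add(-2, -4), 14), w) = Mul(Add(-6, 14), w) = Mul(8, w))
Mul(Add(-2933811, 4859276), Pow(Add(-3033669, Function('T')(Mul(-1734, Pow(-1413, -1)), 1162)), -1)) = Mul(Add(-2933811, 4859276), Pow(Add(-3033669, Mul(8, 1162)), -1)) = Mul(1925465, Pow(Add(-3033669, 9296), -1)) = Mul(1925465, Pow(-3024373, -1)) = Mul(1925465, Rational(-1, 3024373)) = Rational(-1925465, 3024373)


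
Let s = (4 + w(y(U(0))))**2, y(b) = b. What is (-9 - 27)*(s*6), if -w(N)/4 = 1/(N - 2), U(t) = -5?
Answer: -221184/49 ≈ -4514.0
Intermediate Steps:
w(N) = -4/(-2 + N) (w(N) = -4/(N - 2) = -4/(-2 + N))
s = 1024/49 (s = (4 - 4/(-2 - 5))**2 = (4 - 4/(-7))**2 = (4 - 4*(-1/7))**2 = (4 + 4/7)**2 = (32/7)**2 = 1024/49 ≈ 20.898)
(-9 - 27)*(s*6) = (-9 - 27)*((1024/49)*6) = -36*6144/49 = -221184/49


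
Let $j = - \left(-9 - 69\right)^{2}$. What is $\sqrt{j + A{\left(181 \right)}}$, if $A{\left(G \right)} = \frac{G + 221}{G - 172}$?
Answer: $\frac{i \sqrt{54354}}{3} \approx 77.713 i$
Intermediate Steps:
$A{\left(G \right)} = \frac{221 + G}{-172 + G}$
$j = -6084$ ($j = - \left(-78\right)^{2} = \left(-1\right) 6084 = -6084$)
$\sqrt{j + A{\left(181 \right)}} = \sqrt{-6084 + \frac{221 + 181}{-172 + 181}} = \sqrt{-6084 + \frac{1}{9} \cdot 402} = \sqrt{-6084 + \frac{134}{3}} = \sqrt{- \frac{18118}{3}} = \frac{i \sqrt{54354}}{3}$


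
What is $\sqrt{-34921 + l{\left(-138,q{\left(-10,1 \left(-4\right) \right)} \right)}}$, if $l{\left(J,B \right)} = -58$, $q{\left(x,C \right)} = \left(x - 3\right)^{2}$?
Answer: $i \sqrt{34979} \approx 187.03 i$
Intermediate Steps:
$q{\left(x,C \right)} = \left(-3 + x\right)^{2}$
$\sqrt{-34921 + l{\left(-138,q{\left(-10,1 \left(-4\right) \right)} \right)}} = \sqrt{-34921 - 58} = \sqrt{-34979} = i \sqrt{34979}$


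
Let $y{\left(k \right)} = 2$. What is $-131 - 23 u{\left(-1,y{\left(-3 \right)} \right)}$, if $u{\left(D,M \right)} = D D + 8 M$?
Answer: $-522$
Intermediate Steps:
$u{\left(D,M \right)} = D^{2} + 8 M$
$-131 - 23 u{\left(-1,y{\left(-3 \right)} \right)} = -131 - 23 \left(\left(-1\right)^{2} + 8 \cdot 2\right) = -131 - 23 \left(1 + 16\right) = -131 - 391 = -522$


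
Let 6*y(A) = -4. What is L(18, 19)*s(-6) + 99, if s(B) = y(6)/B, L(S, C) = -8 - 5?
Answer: 878/9 ≈ 97.556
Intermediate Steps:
L(S, C) = -13
y(A) = -⅔ (y(A) = (⅙)*(-4) = -⅔)
s(B) = -2/(3*B)
L(18, 19)*s(-6) + 99 = -(-26)/(3*(-6)) + 99 = -(-26)*(-1)/(3*6) + 99 = -13*⅑ + 99 = -13/9 + 99 = 878/9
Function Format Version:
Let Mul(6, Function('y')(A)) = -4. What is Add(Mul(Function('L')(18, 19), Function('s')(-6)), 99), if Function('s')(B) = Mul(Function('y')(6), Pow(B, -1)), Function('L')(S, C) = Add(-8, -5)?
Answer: Rational(878, 9) ≈ 97.556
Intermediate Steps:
Function('L')(S, C) = -13
Function('y')(A) = Rational(-2, 3) (Function('y')(A) = Mul(Rational(1, 6), -4) = Rational(-2, 3))
Function('s')(B) = Mul(Rational(-2, 3), Pow(B, -1))
Add(Mul(Function('L')(18, 19), Function('s')(-6)), 99) = Add(Mul(-13, Mul(Rational(-2, 3), Pow(-6, -1))), 99) = Add(Mul(-13, Mul(Rational(-2, 3), Rational(-1, 6))), 99) = Add(Mul(-13, Rational(1, 9)), 99) = Add(Rational(-13, 9), 99) = Rational(878, 9)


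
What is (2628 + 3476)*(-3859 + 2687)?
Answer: -7153888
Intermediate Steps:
(2628 + 3476)*(-3859 + 2687) = 6104*(-1172) = -7153888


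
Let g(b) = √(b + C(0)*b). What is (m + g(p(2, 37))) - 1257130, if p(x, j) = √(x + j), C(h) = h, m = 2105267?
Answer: 848137 + 39^(¼) ≈ 8.4814e+5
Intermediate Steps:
p(x, j) = √(j + x)
g(b) = √b (g(b) = √(b + 0*b) = √(b + 0) = √b)
(m + g(p(2, 37))) - 1257130 = (2105267 + √(√(37 + 2))) - 1257130 = (2105267 + √(√39)) - 1257130 = (2105267 + 39^(¼)) - 1257130 = 848137 + 39^(¼)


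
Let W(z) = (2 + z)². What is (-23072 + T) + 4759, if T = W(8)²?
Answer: -8313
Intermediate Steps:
T = 10000 (T = ((2 + 8)²)² = (10²)² = 100² = 10000)
(-23072 + T) + 4759 = (-23072 + 10000) + 4759 = -13072 + 4759 = -8313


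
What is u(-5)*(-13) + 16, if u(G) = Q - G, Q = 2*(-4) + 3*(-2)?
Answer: 133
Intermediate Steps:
Q = -14 (Q = -8 - 6 = -14)
u(G) = -14 - G
u(-5)*(-13) + 16 = (-14 - 1*(-5))*(-13) + 16 = (-14 + 5)*(-13) + 16 = -9*(-13) + 16 = 117 + 16 = 133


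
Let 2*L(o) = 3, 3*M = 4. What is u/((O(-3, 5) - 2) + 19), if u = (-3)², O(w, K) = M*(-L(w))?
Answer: ⅗ ≈ 0.60000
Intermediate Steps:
M = 4/3 (M = (⅓)*4 = 4/3 ≈ 1.3333)
L(o) = 3/2 (L(o) = (½)*3 = 3/2)
O(w, K) = -2 (O(w, K) = 4*(-1*3/2)/3 = (4/3)*(-3/2) = -2)
u = 9
u/((O(-3, 5) - 2) + 19) = 9/((-2 - 2) + 19) = 9/(-4 + 19) = 9/15 = 9*(1/15) = ⅗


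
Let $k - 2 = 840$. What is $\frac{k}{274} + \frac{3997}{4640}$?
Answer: $\frac{2501029}{635680} \approx 3.9344$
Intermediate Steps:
$k = 842$ ($k = 2 + 840 = 842$)
$\frac{k}{274} + \frac{3997}{4640} = \frac{842}{274} + \frac{3997}{4640} = 842 \cdot \frac{1}{274} + 3997 \cdot \frac{1}{4640} = \frac{421}{137} + \frac{3997}{4640} = \frac{2501029}{635680}$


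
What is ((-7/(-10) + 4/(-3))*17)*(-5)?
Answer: 323/6 ≈ 53.833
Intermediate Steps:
((-7/(-10) + 4/(-3))*17)*(-5) = ((-7*(-1/10) + 4*(-1/3))*17)*(-5) = ((7/10 - 4/3)*17)*(-5) = -19/30*17*(-5) = -323/30*(-5) = 323/6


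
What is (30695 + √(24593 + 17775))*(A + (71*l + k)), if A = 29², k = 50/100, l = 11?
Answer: 99605275/2 + 12980*√662 ≈ 5.0137e+7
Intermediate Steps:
k = ½ (k = 50*(1/100) = ½ ≈ 0.50000)
A = 841
(30695 + √(24593 + 17775))*(A + (71*l + k)) = (30695 + √(24593 + 17775))*(841 + (71*11 + ½)) = (30695 + √42368)*(841 + (781 + ½)) = (30695 + 8*√662)*(841 + 1563/2) = (30695 + 8*√662)*(3245/2) = 99605275/2 + 12980*√662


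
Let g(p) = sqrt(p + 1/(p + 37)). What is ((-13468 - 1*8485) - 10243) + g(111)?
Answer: -32196 + sqrt(607873)/74 ≈ -32185.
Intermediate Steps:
g(p) = sqrt(p + 1/(37 + p))
((-13468 - 1*8485) - 10243) + g(111) = ((-13468 - 1*8485) - 10243) + sqrt((1 + 111*(37 + 111))/(37 + 111)) = ((-13468 - 8485) - 10243) + sqrt((1 + 111*148)/148) = (-21953 - 10243) + sqrt((1 + 16428)/148) = -32196 + sqrt((1/148)*16429) = -32196 + sqrt(16429/148) = -32196 + sqrt(607873)/74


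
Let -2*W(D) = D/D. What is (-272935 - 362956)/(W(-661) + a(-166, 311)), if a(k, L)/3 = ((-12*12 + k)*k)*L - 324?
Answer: -1271782/96022415 ≈ -0.013245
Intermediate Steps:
W(D) = -1/2 (W(D) = -D/(2*D) = -1/2*1 = -1/2)
a(k, L) = -972 + 3*L*k*(-144 + k) (a(k, L) = 3*(((-12*12 + k)*k)*L - 324) = 3*(((-144 + k)*k)*L - 324) = 3*((k*(-144 + k))*L - 324) = 3*(L*k*(-144 + k) - 324) = 3*(-324 + L*k*(-144 + k)) = -972 + 3*L*k*(-144 + k))
(-272935 - 362956)/(W(-661) + a(-166, 311)) = (-272935 - 362956)/(-1/2 + (-972 - 432*311*(-166) + 3*311*(-166)**2)) = -635891/(-1/2 + (-972 + 22302432 + 3*311*27556)) = -635891/(-1/2 + (-972 + 22302432 + 25709748)) = -635891/(-1/2 + 48011208) = -635891/96022415/2 = -635891*2/96022415 = -1271782/96022415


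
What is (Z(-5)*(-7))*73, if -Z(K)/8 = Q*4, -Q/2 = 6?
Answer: -196224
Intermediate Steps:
Q = -12 (Q = -2*6 = -12)
Z(K) = 384 (Z(K) = -(-96)*4 = -8*(-48) = 384)
(Z(-5)*(-7))*73 = (384*(-7))*73 = -2688*73 = -196224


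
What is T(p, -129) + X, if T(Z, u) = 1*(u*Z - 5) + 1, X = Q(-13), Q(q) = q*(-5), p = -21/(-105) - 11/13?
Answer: 9383/65 ≈ 144.35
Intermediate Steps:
p = -42/65 (p = -21*(-1/105) - 11*1/13 = ⅕ - 11/13 = -42/65 ≈ -0.64615)
Q(q) = -5*q
X = 65 (X = -5*(-13) = 65)
T(Z, u) = -4 + Z*u (T(Z, u) = 1*(Z*u - 5) + 1 = 1*(-5 + Z*u) + 1 = (-5 + Z*u) + 1 = -4 + Z*u)
T(p, -129) + X = (-4 - 42/65*(-129)) + 65 = (-4 + 5418/65) + 65 = 5158/65 + 65 = 9383/65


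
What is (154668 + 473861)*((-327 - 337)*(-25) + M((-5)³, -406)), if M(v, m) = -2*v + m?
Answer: 10335530876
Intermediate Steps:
M(v, m) = m - 2*v
(154668 + 473861)*((-327 - 337)*(-25) + M((-5)³, -406)) = (154668 + 473861)*((-327 - 337)*(-25) + (-406 - 2*(-5)³)) = 628529*(-664*(-25) + (-406 - 2*(-125))) = 628529*(16600 + (-406 + 250)) = 628529*(16600 - 156) = 628529*16444 = 10335530876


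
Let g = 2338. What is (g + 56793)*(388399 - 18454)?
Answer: 21875217795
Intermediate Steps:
(g + 56793)*(388399 - 18454) = (2338 + 56793)*(388399 - 18454) = 59131*369945 = 21875217795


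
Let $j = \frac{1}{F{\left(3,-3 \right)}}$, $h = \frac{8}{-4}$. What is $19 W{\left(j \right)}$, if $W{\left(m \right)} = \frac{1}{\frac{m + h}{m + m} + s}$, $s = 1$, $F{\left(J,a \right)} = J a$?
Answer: $\frac{38}{21} \approx 1.8095$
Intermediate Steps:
$h = -2$ ($h = 8 \left(- \frac{1}{4}\right) = -2$)
$j = - \frac{1}{9}$ ($j = \frac{1}{3 \left(-3\right)} = \frac{1}{-9} = - \frac{1}{9} \approx -0.11111$)
$W{\left(m \right)} = \frac{1}{1 + \frac{-2 + m}{2 m}}$ ($W{\left(m \right)} = \frac{1}{\frac{m - 2}{m + m} + 1} = \frac{1}{\frac{-2 + m}{2 m} + 1} = \frac{1}{1 + \frac{-2 + m}{2 m}}$)
$19 W{\left(j \right)} = 19 \cdot 2 \left(- \frac{1}{9}\right) \frac{1}{-2 + 3 \left(- \frac{1}{9}\right)} = 19 \cdot 2 \left(- \frac{1}{9}\right) \frac{1}{-2 - \frac{1}{3}} = 19 \cdot 2 \left(- \frac{1}{9}\right) \frac{1}{- \frac{7}{3}} = 19 \cdot 2 \left(- \frac{1}{9}\right) \left(- \frac{3}{7}\right) = 19 \cdot \frac{2}{21} = \frac{38}{21}$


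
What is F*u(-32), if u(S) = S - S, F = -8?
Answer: 0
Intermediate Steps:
u(S) = 0
F*u(-32) = -8*0 = 0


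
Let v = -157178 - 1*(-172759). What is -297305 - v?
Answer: -312886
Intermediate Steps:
v = 15581 (v = -157178 + 172759 = 15581)
-297305 - v = -297305 - 1*15581 = -297305 - 15581 = -312886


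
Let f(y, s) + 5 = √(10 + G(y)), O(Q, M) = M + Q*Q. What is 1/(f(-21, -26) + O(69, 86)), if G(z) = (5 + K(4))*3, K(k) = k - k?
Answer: 1/4847 ≈ 0.00020631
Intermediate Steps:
K(k) = 0
G(z) = 15 (G(z) = (5 + 0)*3 = 5*3 = 15)
O(Q, M) = M + Q²
f(y, s) = 0 (f(y, s) = -5 + √(10 + 15) = -5 + √25 = -5 + 5 = 0)
1/(f(-21, -26) + O(69, 86)) = 1/(0 + (86 + 69²)) = 1/(0 + (86 + 4761)) = 1/(0 + 4847) = 1/4847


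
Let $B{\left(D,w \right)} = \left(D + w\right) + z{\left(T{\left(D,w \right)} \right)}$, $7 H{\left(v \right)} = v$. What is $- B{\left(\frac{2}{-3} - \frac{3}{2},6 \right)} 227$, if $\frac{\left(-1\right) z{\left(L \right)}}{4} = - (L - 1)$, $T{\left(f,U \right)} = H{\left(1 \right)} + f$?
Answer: $\frac{78769}{42} \approx 1875.5$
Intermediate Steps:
$H{\left(v \right)} = \frac{v}{7}$
$T{\left(f,U \right)} = \frac{1}{7} + f$ ($T{\left(f,U \right)} = \frac{1}{7} \cdot 1 + f = \frac{1}{7} + f$)
$z{\left(L \right)} = -4 + 4 L$ ($z{\left(L \right)} = - 4 \left(- (L - 1)\right) = - 4 \left(- (-1 + L)\right) = - 4 \left(1 - L\right) = -4 + 4 L$)
$B{\left(D,w \right)} = - \frac{24}{7} + w + 5 D$ ($B{\left(D,w \right)} = \left(D + w\right) + \left(-4 + 4 \left(\frac{1}{7} + D\right)\right) = \left(D + w\right) + \left(-4 + \left(\frac{4}{7} + 4 D\right)\right) = \left(D + w\right) + \left(- \frac{24}{7} + 4 D\right) = - \frac{24}{7} + w + 5 D$)
$- B{\left(\frac{2}{-3} - \frac{3}{2},6 \right)} 227 = - \left(- \frac{24}{7} + 6 + 5 \left(\frac{2}{-3} - \frac{3}{2}\right)\right) 227 = - \left(- \frac{24}{7} + 6 + 5 \left(2 \left(- \frac{1}{3}\right) - \frac{3}{2}\right)\right) 227 = - \left(- \frac{24}{7} + 6 + 5 \left(- \frac{2}{3} - \frac{3}{2}\right)\right) 227 = - \left(- \frac{24}{7} + 6 + 5 \left(- \frac{13}{6}\right)\right) 227 = - \left(- \frac{24}{7} + 6 - \frac{65}{6}\right) 227 = - \frac{\left(-347\right) 227}{42} = \left(-1\right) \left(- \frac{78769}{42}\right) = \frac{78769}{42}$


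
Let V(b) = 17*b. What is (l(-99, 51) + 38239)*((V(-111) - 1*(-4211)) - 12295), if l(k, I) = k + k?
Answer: -379306811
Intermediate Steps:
l(k, I) = 2*k
(l(-99, 51) + 38239)*((V(-111) - 1*(-4211)) - 12295) = (2*(-99) + 38239)*((17*(-111) - 1*(-4211)) - 12295) = (-198 + 38239)*((-1887 + 4211) - 12295) = 38041*(2324 - 12295) = 38041*(-9971) = -379306811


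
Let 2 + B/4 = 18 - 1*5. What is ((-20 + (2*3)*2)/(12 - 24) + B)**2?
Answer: 17956/9 ≈ 1995.1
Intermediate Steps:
B = 44 (B = -8 + 4*(18 - 1*5) = -8 + 4*(18 - 5) = -8 + 4*13 = -8 + 52 = 44)
((-20 + (2*3)*2)/(12 - 24) + B)**2 = ((-20 + (2*3)*2)/(12 - 24) + 44)**2 = ((-20 + 6*2)/(-12) + 44)**2 = ((-20 + 12)*(-1/12) + 44)**2 = (-8*(-1/12) + 44)**2 = (2/3 + 44)**2 = (134/3)**2 = 17956/9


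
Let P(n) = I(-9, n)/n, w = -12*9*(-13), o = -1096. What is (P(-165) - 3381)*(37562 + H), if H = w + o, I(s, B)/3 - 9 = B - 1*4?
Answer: -1407211330/11 ≈ -1.2793e+8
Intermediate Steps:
I(s, B) = 15 + 3*B (I(s, B) = 27 + 3*(B - 1*4) = 27 + 3*(B - 4) = 27 + 3*(-4 + B) = 27 + (-12 + 3*B) = 15 + 3*B)
w = 1404 (w = -108*(-13) = 1404)
P(n) = (15 + 3*n)/n
H = 308 (H = 1404 - 1096 = 308)
(P(-165) - 3381)*(37562 + H) = ((3 + 15/(-165)) - 3381)*(37562 + 308) = ((3 + 15*(-1/165)) - 3381)*37870 = ((3 - 1/11) - 3381)*37870 = (32/11 - 3381)*37870 = -37159/11*37870 = -1407211330/11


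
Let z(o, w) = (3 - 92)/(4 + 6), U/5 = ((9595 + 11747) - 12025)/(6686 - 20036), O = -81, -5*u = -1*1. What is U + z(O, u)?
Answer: -3308/267 ≈ -12.390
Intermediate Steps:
u = 1/5 (u = -(-1)/5 = -1/5*(-1) = 1/5 ≈ 0.20000)
U = -9317/2670 (U = 5*(((9595 + 11747) - 12025)/(6686 - 20036)) = 5*((21342 - 12025)/(-13350)) = 5*(9317*(-1/13350)) = 5*(-9317/13350) = -9317/2670 ≈ -3.4895)
z(o, w) = -89/10
U + z(O, u) = -9317/2670 - 89/10 = -3308/267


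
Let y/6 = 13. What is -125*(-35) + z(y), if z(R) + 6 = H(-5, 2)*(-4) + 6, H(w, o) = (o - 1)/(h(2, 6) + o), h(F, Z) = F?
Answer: 4374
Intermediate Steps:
y = 78 (y = 6*13 = 78)
H(w, o) = (-1 + o)/(2 + o) (H(w, o) = (o - 1)/(2 + o) = (-1 + o)/(2 + o))
z(R) = -1 (z(R) = -6 + (((-1 + 2)/(2 + 2))*(-4) + 6) = -6 + ((1/4)*(-4) + 6) = -6 + (-1 + 6) = -6 + 5 = -1)
-125*(-35) + z(y) = -125*(-35) - 1 = 4375 - 1 = 4374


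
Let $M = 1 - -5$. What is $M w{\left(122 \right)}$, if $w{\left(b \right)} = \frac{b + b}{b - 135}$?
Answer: $- \frac{1464}{13} \approx -112.62$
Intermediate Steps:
$w{\left(b \right)} = \frac{2 b}{-135 + b}$
$M = 6$ ($M = 1 + 5 = 6$)
$M w{\left(122 \right)} = 6 \cdot 2 \cdot 122 \frac{1}{-135 + 122} = 6 \cdot 2 \cdot 122 \frac{1}{-13} = 6 \cdot 2 \cdot 122 \left(- \frac{1}{13}\right) = 6 \left(- \frac{244}{13}\right) = - \frac{1464}{13}$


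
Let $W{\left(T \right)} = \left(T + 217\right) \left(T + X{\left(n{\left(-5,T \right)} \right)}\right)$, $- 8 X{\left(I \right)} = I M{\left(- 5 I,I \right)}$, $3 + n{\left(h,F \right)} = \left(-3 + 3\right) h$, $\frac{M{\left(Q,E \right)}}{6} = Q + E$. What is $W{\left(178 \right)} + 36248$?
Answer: $117223$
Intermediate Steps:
$M{\left(Q,E \right)} = 6 E + 6 Q$ ($M{\left(Q,E \right)} = 6 \left(Q + E\right) = 6 \left(E + Q\right) = 6 E + 6 Q$)
$n{\left(h,F \right)} = -3$ ($n{\left(h,F \right)} = -3 + \left(-3 + 3\right) h = -3 + 0 h = -3 + 0 = -3$)
$X{\left(I \right)} = 3 I^{2}$ ($X{\left(I \right)} = - \frac{I \left(6 I + 6 \left(- 5 I\right)\right)}{8} = - \frac{I \left(6 I - 30 I\right)}{8} = - \frac{I \left(- 24 I\right)}{8} = - \frac{\left(-24\right) I^{2}}{8} = 3 I^{2}$)
$W{\left(T \right)} = \left(27 + T\right) \left(217 + T\right)$ ($W{\left(T \right)} = \left(T + 217\right) \left(T + 3 \left(-3\right)^{2}\right) = \left(217 + T\right) \left(T + 3 \cdot 9\right) = \left(217 + T\right) \left(T + 27\right) = \left(217 + T\right) \left(27 + T\right) = \left(27 + T\right) \left(217 + T\right)$)
$W{\left(178 \right)} + 36248 = \left(5859 + 178^{2} + 244 \cdot 178\right) + 36248 = \left(5859 + 31684 + 43432\right) + 36248 = 80975 + 36248 = 117223$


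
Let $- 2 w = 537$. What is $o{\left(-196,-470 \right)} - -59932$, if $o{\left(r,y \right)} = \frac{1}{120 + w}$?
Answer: $\frac{17799802}{297} \approx 59932.0$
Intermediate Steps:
$w = - \frac{537}{2}$ ($w = \left(- \frac{1}{2}\right) 537 = - \frac{537}{2} \approx -268.5$)
$o{\left(r,y \right)} = - \frac{2}{297}$ ($o{\left(r,y \right)} = \frac{1}{120 - \frac{537}{2}} = \frac{1}{- \frac{297}{2}} = - \frac{2}{297}$)
$o{\left(-196,-470 \right)} - -59932 = - \frac{2}{297} - -59932 = - \frac{2}{297} + 59932 = \frac{17799802}{297}$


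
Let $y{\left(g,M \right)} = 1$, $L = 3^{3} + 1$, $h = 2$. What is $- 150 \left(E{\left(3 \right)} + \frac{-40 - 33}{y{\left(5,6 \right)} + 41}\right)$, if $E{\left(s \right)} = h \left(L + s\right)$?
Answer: $- \frac{63275}{7} \approx -9039.3$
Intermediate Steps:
$L = 28$ ($L = 27 + 1 = 28$)
$E{\left(s \right)} = 56 + 2 s$ ($E{\left(s \right)} = 2 \left(28 + s\right) = 56 + 2 s$)
$- 150 \left(E{\left(3 \right)} + \frac{-40 - 33}{y{\left(5,6 \right)} + 41}\right) = - 150 \left(\left(56 + 2 \cdot 3\right) + \frac{-40 - 33}{1 + 41}\right) = - 150 \left(\left(56 + 6\right) - \frac{73}{42}\right) = - 150 \left(62 - \frac{73}{42}\right) = \left(-150\right) \frac{2531}{42} = - \frac{63275}{7}$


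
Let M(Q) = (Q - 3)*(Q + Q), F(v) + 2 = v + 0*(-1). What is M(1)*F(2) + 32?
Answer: 32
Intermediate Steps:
F(v) = -2 + v (F(v) = -2 + (v + 0*(-1)) = -2 + (v + 0) = -2 + v)
M(Q) = 2*Q*(-3 + Q) (M(Q) = (-3 + Q)*(2*Q) = 2*Q*(-3 + Q))
M(1)*F(2) + 32 = (2*1*(-3 + 1))*(-2 + 2) + 32 = (2*1*(-2))*0 + 32 = -4*0 + 32 = 0 + 32 = 32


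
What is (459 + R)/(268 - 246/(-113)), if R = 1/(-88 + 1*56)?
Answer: 1659631/976960 ≈ 1.6988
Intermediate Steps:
R = -1/32 (R = 1/(-88 + 56) = 1/(-32) = -1/32 ≈ -0.031250)
(459 + R)/(268 - 246/(-113)) = (459 - 1/32)/(268 - 246/(-113)) = 14687/(32*(268 - 246*(-1/113))) = 14687/(32*(268 + 246/113)) = 14687/(32*(30530/113)) = (14687/32)*(113/30530) = 1659631/976960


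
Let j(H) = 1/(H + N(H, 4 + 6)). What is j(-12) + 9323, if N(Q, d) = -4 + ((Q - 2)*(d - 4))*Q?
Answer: 9248417/992 ≈ 9323.0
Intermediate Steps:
N(Q, d) = -4 + Q*(-4 + d)*(-2 + Q) (N(Q, d) = -4 + ((-2 + Q)*(-4 + d))*Q = -4 + ((-4 + d)*(-2 + Q))*Q = -4 + Q*(-4 + d)*(-2 + Q))
j(H) = 1/(-4 - 11*H + 6*H²) (j(H) = 1/(H + (-4 - 4*H² + 8*H + (4 + 6)*H² - 2*H*(4 + 6))) = 1/(H + (-4 - 4*H² + 8*H + 10*H² - 2*H*10)) = 1/(H + (-4 - 4*H² + 8*H + 10*H² - 20*H)) = 1/(H + (-4 - 12*H + 6*H²)) = 1/(-4 - 11*H + 6*H²))
j(-12) + 9323 = 1/(-4 - 11*(-12) + 6*(-12)²) + 9323 = 1/(-4 + 132 + 6*144) + 9323 = 1/(-4 + 132 + 864) + 9323 = 1/992 + 9323 = 9248417/992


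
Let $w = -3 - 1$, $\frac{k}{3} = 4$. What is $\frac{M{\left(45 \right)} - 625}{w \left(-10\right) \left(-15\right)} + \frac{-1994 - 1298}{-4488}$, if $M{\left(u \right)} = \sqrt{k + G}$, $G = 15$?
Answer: $\frac{7967}{4488} - \frac{\sqrt{3}}{200} \approx 1.7665$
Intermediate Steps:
$k = 12$ ($k = 3 \cdot 4 = 12$)
$M{\left(u \right)} = 3 \sqrt{3}$ ($M{\left(u \right)} = \sqrt{12 + 15} = \sqrt{27} = 3 \sqrt{3}$)
$w = -4$ ($w = -3 - 1 = -4$)
$\frac{M{\left(45 \right)} - 625}{w \left(-10\right) \left(-15\right)} + \frac{-1994 - 1298}{-4488} = \frac{3 \sqrt{3} - 625}{\left(-4\right) \left(-10\right) \left(-15\right)} + \frac{-1994 - 1298}{-4488} = \frac{3 \sqrt{3} - 625}{40 \left(-15\right)} + \left(-1994 - 1298\right) \left(- \frac{1}{4488}\right) = \frac{-625 + 3 \sqrt{3}}{-600} - - \frac{823}{1122} = \left(-625 + 3 \sqrt{3}\right) \left(- \frac{1}{600}\right) + \frac{823}{1122} = \left(\frac{25}{24} - \frac{\sqrt{3}}{200}\right) + \frac{823}{1122} = \frac{7967}{4488} - \frac{\sqrt{3}}{200}$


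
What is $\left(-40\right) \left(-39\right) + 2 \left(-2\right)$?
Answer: $1556$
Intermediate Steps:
$\left(-40\right) \left(-39\right) + 2 \left(-2\right) = 1560 - 4 = 1556$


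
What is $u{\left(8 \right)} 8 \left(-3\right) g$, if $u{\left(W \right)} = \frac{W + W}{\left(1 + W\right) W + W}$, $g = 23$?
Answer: $- \frac{552}{5} \approx -110.4$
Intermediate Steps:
$u{\left(W \right)} = \frac{2 W}{W + W \left(1 + W\right)}$ ($u{\left(W \right)} = \frac{2 W}{W \left(1 + W\right) + W} = \frac{2 W}{W + W \left(1 + W\right)}$)
$u{\left(8 \right)} 8 \left(-3\right) g = \frac{2}{2 + 8} \cdot 8 \left(-3\right) 23 = \frac{2}{10} \left(-24\right) 23 = 2 \cdot \frac{1}{10} \left(-24\right) 23 = \frac{1}{5} \left(-24\right) 23 = \left(- \frac{24}{5}\right) 23 = - \frac{552}{5}$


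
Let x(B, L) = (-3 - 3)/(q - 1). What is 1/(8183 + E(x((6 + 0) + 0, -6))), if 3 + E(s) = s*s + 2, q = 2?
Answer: 1/8218 ≈ 0.00012168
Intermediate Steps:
x(B, L) = -6 (x(B, L) = (-3 - 3)/(2 - 1) = -6/1 = -6*1 = -6)
E(s) = -1 + s² (E(s) = -3 + (s*s + 2) = -3 + (s² + 2) = -3 + (2 + s²) = -1 + s²)
1/(8183 + E(x((6 + 0) + 0, -6))) = 1/(8183 + (-1 + (-6)²)) = 1/(8183 + (-1 + 36)) = 1/(8183 + 35) = 1/8218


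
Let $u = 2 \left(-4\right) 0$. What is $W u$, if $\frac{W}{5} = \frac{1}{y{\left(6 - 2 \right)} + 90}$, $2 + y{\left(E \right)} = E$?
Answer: $0$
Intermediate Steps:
$y{\left(E \right)} = -2 + E$
$u = 0$ ($u = \left(-8\right) 0 = 0$)
$W = \frac{5}{92}$ ($W = \frac{5}{\left(-2 + \left(6 - 2\right)\right) + 90} = \frac{5}{\left(-2 + 4\right) + 90} = \frac{5}{2 + 90} = \frac{5}{92} \approx 0.054348$)
$W u = \frac{5}{92} \cdot 0 = 0$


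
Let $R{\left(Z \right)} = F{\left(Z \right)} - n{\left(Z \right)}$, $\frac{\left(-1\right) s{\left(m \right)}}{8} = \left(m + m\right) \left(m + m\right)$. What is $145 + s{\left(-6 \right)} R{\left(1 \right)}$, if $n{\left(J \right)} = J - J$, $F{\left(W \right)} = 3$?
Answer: $-3311$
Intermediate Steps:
$n{\left(J \right)} = 0$
$s{\left(m \right)} = - 32 m^{2}$ ($s{\left(m \right)} = - 8 \left(m + m\right) \left(m + m\right) = - 8 \cdot 2 m 2 m = - 8 \cdot 4 m^{2} = - 32 m^{2}$)
$R{\left(Z \right)} = 3$ ($R{\left(Z \right)} = 3 - 0 = 3 + 0 = 3$)
$145 + s{\left(-6 \right)} R{\left(1 \right)} = 145 + - 32 \left(-6\right)^{2} \cdot 3 = 145 + \left(-32\right) 36 \cdot 3 = 145 - 3456 = -3311$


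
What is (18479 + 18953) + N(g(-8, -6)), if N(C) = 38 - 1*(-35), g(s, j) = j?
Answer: 37505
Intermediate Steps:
N(C) = 73 (N(C) = 38 + 35 = 73)
(18479 + 18953) + N(g(-8, -6)) = (18479 + 18953) + 73 = 37432 + 73 = 37505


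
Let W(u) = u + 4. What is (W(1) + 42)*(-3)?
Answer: -141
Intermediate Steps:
W(u) = 4 + u
(W(1) + 42)*(-3) = ((4 + 1) + 42)*(-3) = (5 + 42)*(-3) = 47*(-3) = -141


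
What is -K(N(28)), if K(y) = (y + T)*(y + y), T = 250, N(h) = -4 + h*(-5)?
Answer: 30528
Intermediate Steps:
N(h) = -4 - 5*h
K(y) = 2*y*(250 + y) (K(y) = (y + 250)*(y + y) = (250 + y)*(2*y) = 2*y*(250 + y))
-K(N(28)) = -2*(-4 - 5*28)*(250 + (-4 - 5*28)) = -2*(-4 - 140)*(250 + (-4 - 140)) = -2*(-144)*(250 - 144) = -2*(-144)*106 = -1*(-30528) = 30528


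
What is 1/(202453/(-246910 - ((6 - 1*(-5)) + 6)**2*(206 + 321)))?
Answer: -399213/202453 ≈ -1.9719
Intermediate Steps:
1/(202453/(-246910 - ((6 - 1*(-5)) + 6)**2*(206 + 321))) = 1/(202453/(-246910 - ((6 + 5) + 6)**2*527)) = 1/(202453/(-246910 - (11 + 6)**2*527)) = 1/(202453/(-246910 - 17**2*527)) = 1/(202453/(-246910 - 289*527)) = 1/(202453/(-246910 - 1*152303)) = 1/(202453/(-246910 - 152303)) = 1/(202453/(-399213)) = 1/(202453*(-1/399213)) = 1/(-202453/399213) = -399213/202453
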